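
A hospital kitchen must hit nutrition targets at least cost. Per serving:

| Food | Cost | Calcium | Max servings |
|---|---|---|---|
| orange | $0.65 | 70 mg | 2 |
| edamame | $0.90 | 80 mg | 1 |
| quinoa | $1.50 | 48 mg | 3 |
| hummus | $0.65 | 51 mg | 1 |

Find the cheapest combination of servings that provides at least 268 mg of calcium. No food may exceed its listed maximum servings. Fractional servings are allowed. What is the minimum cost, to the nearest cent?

$2.81

Cost per mg of calcium: orange $0.0093, edamame $0.0112, hummus $0.0127, quinoa $0.0312.
Take 2 servings of orange: +140.0 mg calcium for $1.30 (total $1.30, still need 128.0 mg).
Take 1 serving of edamame: +80.0 mg calcium for $0.90 (total $2.20, still need 48.0 mg).
Take 0.9412 servings of hummus: +48.0 mg calcium for $0.61 (total $2.81, still need 0.0 mg).
Filling from the cheapest source first is optimal under one linear minimum: $2.81.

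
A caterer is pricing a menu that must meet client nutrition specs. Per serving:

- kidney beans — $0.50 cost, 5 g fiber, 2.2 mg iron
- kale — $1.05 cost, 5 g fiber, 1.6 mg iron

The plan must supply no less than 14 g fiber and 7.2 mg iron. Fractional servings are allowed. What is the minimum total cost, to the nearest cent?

Compare the cost at each extreme point of the feasible region.
kidney beans only: max(14/5, 7.2/2.2) = 3.273 servings → $1.64.
kale only: max(14/5, 7.2/1.6) = 4.5 servings → $4.72.
kidney beans + kale with both targets exact would need a negative amount; discard.
So the least-cost plan costs $1.64.

$1.64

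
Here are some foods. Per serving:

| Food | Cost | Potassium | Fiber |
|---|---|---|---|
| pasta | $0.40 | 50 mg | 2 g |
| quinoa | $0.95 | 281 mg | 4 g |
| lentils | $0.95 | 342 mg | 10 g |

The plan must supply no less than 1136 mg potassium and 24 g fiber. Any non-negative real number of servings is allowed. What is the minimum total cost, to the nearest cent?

$3.16

For a min-cost LP with two ≥-constraints, a basic feasible solution has at most two positive variables.
pasta only: max(1136/50, 24/2) = 22.72 servings → $9.09.
quinoa only: max(1136/281, 24/4) = 6 servings → $5.70.
lentils only: max(1136/342, 24/10) = 3.322 servings → $3.16.
pasta + quinoa with both tight: 6.077 servings and 2.961 servings → $5.24.
pasta + lentils with both targets exact would need a negative amount; discard.
quinoa + lentils with both tight: 2.186 servings and 1.526 servings → $3.53.
Cheapest feasible corner: $3.16.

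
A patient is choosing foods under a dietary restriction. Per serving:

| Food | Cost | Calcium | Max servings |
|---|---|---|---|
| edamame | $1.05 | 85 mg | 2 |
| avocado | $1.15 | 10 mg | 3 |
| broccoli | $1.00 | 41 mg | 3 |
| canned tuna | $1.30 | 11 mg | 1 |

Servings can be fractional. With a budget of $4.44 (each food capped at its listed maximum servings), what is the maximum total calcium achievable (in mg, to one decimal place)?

Calcium per dollar: edamame 80.95, broccoli 41, avocado 8.696, canned tuna 8.462.
Take 2 servings of edamame: spends $2.10, +170.0 mg calcium (running total 170.0 mg).
Take 2.34 servings of broccoli: spends $2.34, +95.9 mg calcium (running total 265.9 mg).
Greedy by best ratio exhausts the cost allowance optimally: 265.9 mg.

265.9 mg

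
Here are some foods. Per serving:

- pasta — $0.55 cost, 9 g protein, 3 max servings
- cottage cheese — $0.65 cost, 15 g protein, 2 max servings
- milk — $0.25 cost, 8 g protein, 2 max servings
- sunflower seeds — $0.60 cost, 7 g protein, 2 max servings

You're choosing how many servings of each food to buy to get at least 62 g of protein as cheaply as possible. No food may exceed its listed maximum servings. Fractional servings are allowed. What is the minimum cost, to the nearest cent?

$2.78

Cost per g of protein: milk $0.0312, cottage cheese $0.0433, pasta $0.0611, sunflower seeds $0.0857.
Take 2 servings of milk: +16.0 g protein for $0.50 (total $0.50, still need 46.0 g).
Take 2 servings of cottage cheese: +30.0 g protein for $1.30 (total $1.80, still need 16.0 g).
Take 1.778 servings of pasta: +16.0 g protein for $0.98 (total $2.78, still need 0.0 g).
Filling from the cheapest source first is optimal under one linear minimum: $2.78.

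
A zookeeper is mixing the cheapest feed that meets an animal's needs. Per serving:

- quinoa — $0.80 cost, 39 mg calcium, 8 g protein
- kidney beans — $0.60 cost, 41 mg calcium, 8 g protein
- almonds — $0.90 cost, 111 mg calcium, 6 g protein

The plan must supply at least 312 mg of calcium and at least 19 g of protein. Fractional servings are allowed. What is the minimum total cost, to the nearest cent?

quinoa only: max(312/39, 19/8) = 8 servings → $6.40.
kidney beans only: max(312/41, 19/8) = 7.61 servings → $4.57.
almonds only: max(312/111, 19/6) = 3.167 servings → $2.85.
quinoa + kidney beans: intersection lies outside the first quadrant.
quinoa + almonds with both tight: 0.3624 servings and 2.683 servings → $2.71.
kidney beans + almonds with both tight: 0.3692 servings and 2.674 servings → $2.63.
Cheapest feasible corner: $2.63.

$2.63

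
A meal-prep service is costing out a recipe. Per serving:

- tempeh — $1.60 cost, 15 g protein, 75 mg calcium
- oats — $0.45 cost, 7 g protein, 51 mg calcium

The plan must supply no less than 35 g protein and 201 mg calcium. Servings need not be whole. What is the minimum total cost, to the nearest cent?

Compare the cost at each extreme point of the feasible region.
tempeh only: max(35/15, 201/75) = 2.68 servings → $4.29.
oats only: max(35/7, 201/51) = 5 servings → $2.25.
tempeh + oats with both tight: 1.575 servings and 1.625 servings → $3.25.
The minimum over all feasible corners is $2.25.

$2.25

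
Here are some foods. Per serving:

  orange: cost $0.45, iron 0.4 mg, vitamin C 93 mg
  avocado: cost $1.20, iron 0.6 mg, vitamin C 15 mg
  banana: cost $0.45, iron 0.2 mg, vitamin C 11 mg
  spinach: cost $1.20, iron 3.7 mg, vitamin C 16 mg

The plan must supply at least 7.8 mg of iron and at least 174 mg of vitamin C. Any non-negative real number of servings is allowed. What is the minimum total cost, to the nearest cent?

A basic optimal solution has at most two foods positive. Try each food alone and each pair with both targets met exactly.
orange only: max(7.8/0.4, 174/93) = 19.5 servings → $8.78.
avocado only: max(7.8/0.6, 174/15) = 13 servings → $15.60.
banana only: max(7.8/0.2, 174/11) = 39 servings → $17.55.
spinach only: max(7.8/3.7, 174/16) = 10.88 servings → $13.05.
orange + avocado: intersection lies outside the first quadrant.
orange + banana: intersection lies outside the first quadrant.
orange + spinach with both tight: 1.537 servings and 1.942 servings → $3.02.
avocado + banana with both targets exact would need a negative amount; discard.
avocado + spinach with both tight: 11.31 servings and 0.2745 servings → $13.90.
banana + spinach with both tight: 13.84 servings and 1.36 servings → $7.86.
Cheapest feasible corner: $3.02.

$3.02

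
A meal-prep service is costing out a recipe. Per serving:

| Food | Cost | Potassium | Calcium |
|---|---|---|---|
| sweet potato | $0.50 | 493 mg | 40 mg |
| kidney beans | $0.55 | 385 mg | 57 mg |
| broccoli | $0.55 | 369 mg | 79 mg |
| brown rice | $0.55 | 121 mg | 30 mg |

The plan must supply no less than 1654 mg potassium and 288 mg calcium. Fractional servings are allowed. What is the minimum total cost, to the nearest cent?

This is a tiny linear program; its minimum lies at a vertex of the feasible set. List the vertices and price them.
sweet potato only: max(1654/493, 288/40) = 7.2 servings → $3.60.
kidney beans only: max(1654/385, 288/57) = 5.053 servings → $2.78.
broccoli only: max(1654/369, 288/79) = 4.482 servings → $2.47.
brown rice only: max(1654/121, 288/30) = 13.67 servings → $7.52.
sweet potato + kidney beans with both targets exact would need a negative amount; discard.
sweet potato + broccoli with both tight: 1.009 servings and 3.135 servings → $2.23.
sweet potato + brown rice with both tight: 1.485 servings and 7.621 servings → $4.93.
kidney beans + broccoli with both tight: 2.6 servings and 1.77 servings → $2.40.
kidney beans + brown rice with both tight: 3.175 servings and 3.568 servings → $3.71.
broccoli + brown rice: the both-tight solution has a negative serving — not a feasible corner.
So the least-cost plan costs $2.23.

$2.23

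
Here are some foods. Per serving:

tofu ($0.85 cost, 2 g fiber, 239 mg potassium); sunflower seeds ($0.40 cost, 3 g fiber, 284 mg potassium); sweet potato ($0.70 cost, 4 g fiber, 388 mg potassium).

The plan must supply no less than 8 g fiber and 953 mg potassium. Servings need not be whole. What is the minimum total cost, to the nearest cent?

tofu only: max(8/2, 953/239) = 4 servings → $3.40.
sunflower seeds only: max(8/3, 953/284) = 3.356 servings → $1.34.
sweet potato only: max(8/4, 953/388) = 2.456 servings → $1.72.
tofu + sunflower seeds with both tight: 3.94 servings and 0.04027 servings → $3.36.
tofu + sweet potato with both tight: 3.933 servings and 0.03333 servings → $3.37.
sunflower seeds + sweet potato: intersection lies outside the first quadrant.
The minimum over all feasible corners is $1.34.

$1.34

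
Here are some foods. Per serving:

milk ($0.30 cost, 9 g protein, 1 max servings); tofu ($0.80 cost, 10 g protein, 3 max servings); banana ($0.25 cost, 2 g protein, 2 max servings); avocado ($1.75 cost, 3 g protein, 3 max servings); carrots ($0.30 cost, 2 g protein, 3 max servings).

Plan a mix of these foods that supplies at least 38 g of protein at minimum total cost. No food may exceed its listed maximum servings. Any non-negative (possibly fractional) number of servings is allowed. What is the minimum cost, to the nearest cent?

$2.62

Cost per g of protein: milk $0.0333, tofu $0.0800, banana $0.1250, carrots $0.1500, avocado $0.5833.
Take 1 serving of milk: +9.0 g protein for $0.30 (total $0.30, still need 29.0 g).
Take 2.9 servings of tofu: +29.0 g protein for $2.32 (total $2.62, still need 0.0 g).
Greedy by cheapest-per-g is optimal for a single linear constraint, so the minimum cost is $2.62.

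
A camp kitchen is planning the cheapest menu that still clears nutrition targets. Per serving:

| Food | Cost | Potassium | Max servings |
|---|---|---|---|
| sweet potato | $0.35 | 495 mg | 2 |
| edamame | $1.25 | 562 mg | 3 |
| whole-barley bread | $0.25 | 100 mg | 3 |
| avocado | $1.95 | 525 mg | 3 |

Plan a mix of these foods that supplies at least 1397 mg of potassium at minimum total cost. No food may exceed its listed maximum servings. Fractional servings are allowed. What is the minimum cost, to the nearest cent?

$1.61

Cost per mg of potassium: sweet potato $0.0007, edamame $0.0022, whole-barley bread $0.0025, avocado $0.0037.
Take 2 servings of sweet potato: +990.0 mg potassium for $0.70 (total $0.70, still need 407.0 mg).
Take 0.7242 servings of edamame: +407.0 mg potassium for $0.91 (total $1.61, still need 0.0 mg).
Filling from the cheapest source first is optimal under one linear minimum: $1.61.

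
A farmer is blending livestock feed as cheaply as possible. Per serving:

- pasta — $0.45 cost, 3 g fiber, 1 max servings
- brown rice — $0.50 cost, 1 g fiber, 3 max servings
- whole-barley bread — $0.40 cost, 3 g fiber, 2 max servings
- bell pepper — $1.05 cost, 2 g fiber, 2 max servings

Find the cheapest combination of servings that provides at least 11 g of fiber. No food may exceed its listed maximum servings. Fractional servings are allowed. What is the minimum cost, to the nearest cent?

$2.25

Cost per g of fiber: whole-barley bread $0.1333, pasta $0.1500, brown rice $0.5000, bell pepper $0.5250.
Take 2 servings of whole-barley bread: +6.0 g fiber for $0.80 (total $0.80, still need 5.0 g).
Take 1 serving of pasta: +3.0 g fiber for $0.45 (total $1.25, still need 2.0 g).
Take 2 servings of brown rice: +2.0 g fiber for $1.00 (total $2.25, still need 0.0 g).
Filling from the cheapest source first is optimal under one linear minimum: $2.25.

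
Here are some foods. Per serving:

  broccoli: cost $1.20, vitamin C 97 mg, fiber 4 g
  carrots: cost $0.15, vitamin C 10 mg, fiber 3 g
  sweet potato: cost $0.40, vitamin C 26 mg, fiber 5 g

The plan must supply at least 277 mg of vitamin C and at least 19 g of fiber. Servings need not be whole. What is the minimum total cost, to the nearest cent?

A basic optimal solution has at most two foods positive. Try each food alone and each pair with both targets met exactly.
broccoli only: max(277/97, 19/4) = 4.75 servings → $5.70.
carrots only: max(277/10, 19/3) = 27.7 servings → $4.16.
sweet potato only: max(277/26, 19/5) = 10.65 servings → $4.26.
broccoli + carrots with both tight: 2.554 servings and 2.928 servings → $3.50.
broccoli + sweet potato with both tight: 2.339 servings and 1.929 servings → $3.58.
carrots + sweet potato: intersection lies outside the first quadrant.
So the least-cost plan costs $3.50.

$3.50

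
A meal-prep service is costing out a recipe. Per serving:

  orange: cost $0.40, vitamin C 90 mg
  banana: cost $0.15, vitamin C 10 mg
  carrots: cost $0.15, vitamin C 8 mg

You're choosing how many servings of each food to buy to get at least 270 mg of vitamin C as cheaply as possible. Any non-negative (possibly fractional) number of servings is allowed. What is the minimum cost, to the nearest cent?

$1.20

Cost per mg of vitamin C: orange $0.0044, banana $0.0150, carrots $0.0187.
With no serving limits, use only orange: 270 mg / 90 mg = 3 servings × $0.40 = $1.20.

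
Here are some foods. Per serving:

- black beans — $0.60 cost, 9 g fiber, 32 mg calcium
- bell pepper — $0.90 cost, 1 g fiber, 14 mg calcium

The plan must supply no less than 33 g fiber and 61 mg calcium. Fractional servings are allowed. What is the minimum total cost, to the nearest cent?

This is a tiny linear program; its minimum lies at a vertex of the feasible set. List the vertices and price them.
black beans only: max(33/9, 61/32) = 3.667 servings → $2.20.
bell pepper only: max(33/1, 61/14) = 33 servings → $29.70.
black beans + bell pepper: the both-tight solution has a negative serving — not a feasible corner.
Cheapest feasible corner: $2.20.

$2.20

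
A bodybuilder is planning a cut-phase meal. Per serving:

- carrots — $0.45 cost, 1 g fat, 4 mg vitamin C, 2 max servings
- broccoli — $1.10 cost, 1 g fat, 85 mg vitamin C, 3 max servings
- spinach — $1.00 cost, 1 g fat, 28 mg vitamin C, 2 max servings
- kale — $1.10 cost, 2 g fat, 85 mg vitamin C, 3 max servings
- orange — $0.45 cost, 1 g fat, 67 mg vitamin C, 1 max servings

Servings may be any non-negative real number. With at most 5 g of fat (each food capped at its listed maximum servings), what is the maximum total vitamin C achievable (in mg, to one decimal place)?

Vitamin C per g fat: broccoli 85, orange 67, kale 42.5, spinach 28, carrots 4.
Take 3 servings of broccoli: uses 3 g fat, +255.0 mg vitamin C (running total 255.0 mg).
Take 1 serving of orange: uses 1 g fat, +67.0 mg vitamin C (running total 322.0 mg).
Take 0.5 servings of kale: uses 1 g fat, +42.5 mg vitamin C (running total 364.5 mg).
Greedy by best ratio exhausts the fat allowance optimally: 364.5 mg.

364.5 mg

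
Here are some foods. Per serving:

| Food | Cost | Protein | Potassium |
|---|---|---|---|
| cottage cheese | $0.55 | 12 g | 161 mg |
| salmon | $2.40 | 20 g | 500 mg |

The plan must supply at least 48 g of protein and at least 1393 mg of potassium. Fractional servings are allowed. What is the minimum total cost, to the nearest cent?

A basic optimal solution has at most two foods positive. Try each food alone and each pair with both targets met exactly.
cottage cheese only: max(48/12, 1393/161) = 8.652 servings → $4.76.
salmon only: max(48/20, 1393/500) = 2.786 servings → $6.69.
cottage cheese + salmon: intersection lies outside the first quadrant.
Cheapest feasible corner: $4.76.

$4.76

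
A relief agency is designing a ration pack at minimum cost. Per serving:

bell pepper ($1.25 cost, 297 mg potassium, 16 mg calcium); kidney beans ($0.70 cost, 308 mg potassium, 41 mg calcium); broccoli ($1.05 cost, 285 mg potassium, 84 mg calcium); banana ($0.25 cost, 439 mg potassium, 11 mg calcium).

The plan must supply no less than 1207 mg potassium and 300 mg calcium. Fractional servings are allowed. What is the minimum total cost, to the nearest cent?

A basic optimal solution has at most two foods positive. Try each food alone and each pair with both targets met exactly.
bell pepper only: max(1207/297, 300/16) = 18.75 servings → $23.44.
kidney beans only: max(1207/308, 300/41) = 7.317 servings → $5.12.
broccoli only: max(1207/285, 300/84) = 4.235 servings → $4.45.
banana only: max(1207/439, 300/11) = 27.27 servings → $6.82.
bell pepper + kidney beans: intersection lies outside the first quadrant.
bell pepper + broccoli with both tight: 0.7793 servings and 3.423 servings → $4.57.
bell pepper + banana: intersection lies outside the first quadrant.
kidney beans + broccoli with both tight: 1.12 servings and 3.025 servings → $3.96.
kidney beans + banana: intersection lies outside the first quadrant.
broccoli + banana with both tight: 3.51 servings and 0.4709 servings → $3.80.
So the least-cost plan costs $3.80.

$3.80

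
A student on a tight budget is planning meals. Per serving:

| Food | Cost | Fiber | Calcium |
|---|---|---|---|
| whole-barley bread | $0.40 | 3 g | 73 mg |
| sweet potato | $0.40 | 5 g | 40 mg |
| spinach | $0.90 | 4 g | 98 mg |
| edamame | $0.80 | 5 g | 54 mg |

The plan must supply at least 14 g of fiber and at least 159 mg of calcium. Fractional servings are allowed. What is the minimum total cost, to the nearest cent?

$1.27

Minimising a linear cost over {fiber ≥ 14, calcium ≥ 159, servings ≥ 0} — the optimum is at a vertex, using one or two foods.
whole-barley bread only: max(14/3, 159/73) = 4.667 servings → $1.87.
sweet potato only: max(14/5, 159/40) = 3.975 servings → $1.59.
spinach only: max(14/4, 159/98) = 3.5 servings → $3.15.
edamame only: max(14/5, 159/54) = 2.944 servings → $2.36.
whole-barley bread + sweet potato with both tight: 0.9592 servings and 2.224 servings → $1.27.
whole-barley bread + spinach: intersection lies outside the first quadrant.
whole-barley bread + edamame with both tight: 0.1921 servings and 2.685 servings → $2.22.
sweet potato + spinach with both tight: 2.23 servings and 0.7121 servings → $1.53.
sweet potato + edamame: intersection lies outside the first quadrant.
spinach + edamame with both tight: 0.1423 servings and 2.686 servings → $2.28.
So the least-cost plan costs $1.27.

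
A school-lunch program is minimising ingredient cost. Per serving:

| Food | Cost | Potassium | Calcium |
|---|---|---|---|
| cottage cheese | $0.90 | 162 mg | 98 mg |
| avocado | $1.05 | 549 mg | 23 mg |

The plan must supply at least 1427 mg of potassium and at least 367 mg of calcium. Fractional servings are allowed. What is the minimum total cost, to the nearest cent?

Check every corner: each single food scaled to meet both minima, and each pair solved so both constraints bind.
cottage cheese only: max(1427/162, 367/98) = 8.809 servings → $7.93.
avocado only: max(1427/549, 367/23) = 15.96 servings → $16.75.
cottage cheese + avocado with both tight: 3.368 servings and 1.605 servings → $4.72.
The minimum over all feasible corners is $4.72.

$4.72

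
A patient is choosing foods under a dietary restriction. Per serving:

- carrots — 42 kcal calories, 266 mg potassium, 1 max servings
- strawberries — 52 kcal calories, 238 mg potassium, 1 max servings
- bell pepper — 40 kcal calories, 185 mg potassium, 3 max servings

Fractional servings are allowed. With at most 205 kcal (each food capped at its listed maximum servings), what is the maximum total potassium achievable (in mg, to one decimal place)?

1017.8 mg

Potassium per kcal: carrots 6.333, bell pepper 4.625, strawberries 4.577.
Take 1 serving of carrots: uses 42 kcal, +266.0 mg potassium (running total 266.0 mg).
Take 3 servings of bell pepper: uses 120 kcal, +555.0 mg potassium (running total 821.0 mg).
Take 0.8269 servings of strawberries: uses 43 kcal, +196.8 mg potassium (running total 1017.8 mg).
Filling greedily by potassium-per-kcal is optimal for one linear limit, giving 1017.8 mg.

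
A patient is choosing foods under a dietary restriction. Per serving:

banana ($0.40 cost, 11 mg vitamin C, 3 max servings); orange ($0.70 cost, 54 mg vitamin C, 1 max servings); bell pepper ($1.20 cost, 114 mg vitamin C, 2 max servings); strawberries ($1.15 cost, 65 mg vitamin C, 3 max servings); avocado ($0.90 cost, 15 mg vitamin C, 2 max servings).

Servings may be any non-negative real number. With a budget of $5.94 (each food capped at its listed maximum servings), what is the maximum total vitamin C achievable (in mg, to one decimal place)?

442.5 mg

Vitamin C per dollar: bell pepper 95, orange 77.14, strawberries 56.52, banana 27.5, avocado 16.67.
Take 2 servings of bell pepper: spends $2.40, +228.0 mg vitamin C (running total 228.0 mg).
Take 1 serving of orange: spends $0.70, +54.0 mg vitamin C (running total 282.0 mg).
Take 2.47 servings of strawberries: spends $2.84, +160.5 mg vitamin C (running total 442.5 mg).
Filling greedily by vitamin C-per-dollar is optimal for one linear limit, giving 442.5 mg.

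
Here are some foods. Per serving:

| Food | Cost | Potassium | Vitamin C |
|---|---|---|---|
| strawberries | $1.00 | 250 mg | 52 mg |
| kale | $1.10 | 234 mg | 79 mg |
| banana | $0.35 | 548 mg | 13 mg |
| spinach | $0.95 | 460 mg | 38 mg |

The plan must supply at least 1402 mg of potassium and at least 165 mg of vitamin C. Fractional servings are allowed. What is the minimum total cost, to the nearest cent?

$2.60

A basic optimal solution has at most two foods positive. Try each food alone and each pair with both targets met exactly.
strawberries only: max(1402/250, 165/52) = 5.608 servings → $5.61.
kale only: max(1402/234, 165/79) = 5.991 servings → $6.59.
banana only: max(1402/548, 165/13) = 12.69 servings → $4.44.
spinach only: max(1402/460, 165/38) = 4.342 servings → $4.12.
strawberries + kale: the both-tight solution has a negative serving — not a feasible corner.
strawberries + banana with both tight: 2.86 servings and 1.254 servings → $3.30.
strawberries + spinach with both tight: 1.569 servings and 2.195 servings → $3.65.
kale + banana with both tight: 1.794 servings and 1.792 servings → $2.60.
kale + spinach with both tight: 0.8242 servings and 2.629 servings → $3.40.
banana + spinach with both targets exact would need a negative amount; discard.
So the least-cost plan costs $2.60.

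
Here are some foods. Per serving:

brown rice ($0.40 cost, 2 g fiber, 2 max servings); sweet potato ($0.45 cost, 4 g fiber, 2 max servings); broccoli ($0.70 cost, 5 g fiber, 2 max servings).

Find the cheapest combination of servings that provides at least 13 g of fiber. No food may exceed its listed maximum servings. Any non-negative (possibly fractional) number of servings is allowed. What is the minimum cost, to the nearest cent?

Cost per g of fiber: sweet potato $0.1125, broccoli $0.1400, brown rice $0.2000.
Take 2 servings of sweet potato: +8.0 g fiber for $0.90 (total $0.90, still need 5.0 g).
Take 1 serving of broccoli: +5.0 g fiber for $0.70 (total $1.60, still need 0.0 g).
Greedy by cheapest-per-g is optimal for a single linear constraint, so the minimum cost is $1.60.

$1.60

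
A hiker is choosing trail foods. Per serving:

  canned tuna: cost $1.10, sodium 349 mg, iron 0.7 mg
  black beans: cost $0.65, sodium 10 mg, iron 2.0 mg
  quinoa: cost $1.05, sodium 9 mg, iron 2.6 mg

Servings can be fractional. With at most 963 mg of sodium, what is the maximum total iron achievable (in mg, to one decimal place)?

Iron per mg sodium: quinoa 0.2889, black beans 0.2, canned tuna 0.002006.
With no serving limits, spend the whole sodium allowance on quinoa: 963 mg / 9 mg × 2.6 mg = 278.2 mg.

278.2 mg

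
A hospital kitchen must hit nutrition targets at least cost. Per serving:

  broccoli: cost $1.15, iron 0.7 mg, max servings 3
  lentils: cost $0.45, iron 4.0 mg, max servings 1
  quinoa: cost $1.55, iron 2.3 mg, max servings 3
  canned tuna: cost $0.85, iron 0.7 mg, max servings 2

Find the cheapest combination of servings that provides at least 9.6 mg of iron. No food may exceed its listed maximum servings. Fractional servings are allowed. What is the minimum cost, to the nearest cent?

$4.22

Cost per mg of iron: lentils $0.1125, quinoa $0.6739, canned tuna $1.2143, broccoli $1.6429.
Take 1 serving of lentils: +4.0 mg iron for $0.45 (total $0.45, still need 5.6 mg).
Take 2.435 servings of quinoa: +5.6 mg iron for $3.77 (total $4.22, still need 0.0 mg).
Greedy by cheapest-per-mg is optimal for a single linear constraint, so the minimum cost is $4.22.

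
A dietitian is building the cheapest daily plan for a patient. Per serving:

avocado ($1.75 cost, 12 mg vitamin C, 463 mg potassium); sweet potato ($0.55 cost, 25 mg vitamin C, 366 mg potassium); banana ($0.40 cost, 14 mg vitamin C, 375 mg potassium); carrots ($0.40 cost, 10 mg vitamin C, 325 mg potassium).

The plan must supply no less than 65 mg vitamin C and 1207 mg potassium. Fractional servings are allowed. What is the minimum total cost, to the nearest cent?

$1.57

avocado only: max(65/12, 1207/463) = 5.417 servings → $9.48.
sweet potato only: max(65/25, 1207/366) = 3.298 servings → $1.81.
banana only: max(65/14, 1207/375) = 4.643 servings → $1.86.
carrots only: max(65/10, 1207/325) = 6.5 servings → $2.60.
avocado + sweet potato with both tight: 0.8889 servings and 2.173 servings → $2.75.
avocado + banana with both targets exact would need a negative amount; discard.
avocado + carrots with both targets exact would need a negative amount; discard.
sweet potato + banana with both tight: 1.759 servings and 1.502 servings → $1.57.
sweet potato + carrots with both tight: 2.028 servings and 1.43 servings → $1.69.
banana + carrots with both targets exact would need a negative amount; discard.
The minimum over all feasible corners is $1.57.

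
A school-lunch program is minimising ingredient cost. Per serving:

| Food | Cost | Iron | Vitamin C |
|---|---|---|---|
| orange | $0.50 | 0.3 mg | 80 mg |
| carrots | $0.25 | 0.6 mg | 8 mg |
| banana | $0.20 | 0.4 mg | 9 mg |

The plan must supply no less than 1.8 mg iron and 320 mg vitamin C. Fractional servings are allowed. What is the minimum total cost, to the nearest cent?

orange only: max(1.8/0.3, 320/80) = 6 servings → $3.00.
carrots only: max(1.8/0.6, 320/8) = 40 servings → $10.00.
banana only: max(1.8/0.4, 320/9) = 35.56 servings → $7.11.
orange + carrots with both tight: 3.895 servings and 1.053 servings → $2.21.
orange + banana with both tight: 3.816 servings and 1.638 servings → $2.24.
carrots + banana: the both-tight solution has a negative serving — not a feasible corner.
Cheapest feasible corner: $2.21.

$2.21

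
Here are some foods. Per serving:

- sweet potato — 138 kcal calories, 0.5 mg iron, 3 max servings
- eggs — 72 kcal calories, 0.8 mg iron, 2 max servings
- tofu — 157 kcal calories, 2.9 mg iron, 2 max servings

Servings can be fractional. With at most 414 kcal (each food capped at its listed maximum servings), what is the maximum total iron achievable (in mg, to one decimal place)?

Iron per kcal: tofu 0.01847, eggs 0.01111, sweet potato 0.003623.
Take 2 servings of tofu: uses 314 kcal, +5.8 mg iron (running total 5.8 mg).
Take 1.389 servings of eggs: uses 100 kcal, +1.1 mg iron (running total 6.9 mg).
Greedy by best ratio exhausts the calories allowance optimally: 6.9 mg.

6.9 mg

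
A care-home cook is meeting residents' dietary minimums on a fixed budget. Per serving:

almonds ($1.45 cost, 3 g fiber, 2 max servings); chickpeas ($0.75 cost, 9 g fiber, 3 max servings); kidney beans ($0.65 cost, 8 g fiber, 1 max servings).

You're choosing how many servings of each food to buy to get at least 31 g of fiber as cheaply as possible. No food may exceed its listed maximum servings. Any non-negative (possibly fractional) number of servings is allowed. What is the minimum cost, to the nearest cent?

Cost per g of fiber: kidney beans $0.0813, chickpeas $0.0833, almonds $0.4833.
Take 1 serving of kidney beans: +8.0 g fiber for $0.65 (total $0.65, still need 23.0 g).
Take 2.556 servings of chickpeas: +23.0 g fiber for $1.92 (total $2.57, still need 0.0 g).
Greedy by cheapest-per-g is optimal for a single linear constraint, so the minimum cost is $2.57.

$2.57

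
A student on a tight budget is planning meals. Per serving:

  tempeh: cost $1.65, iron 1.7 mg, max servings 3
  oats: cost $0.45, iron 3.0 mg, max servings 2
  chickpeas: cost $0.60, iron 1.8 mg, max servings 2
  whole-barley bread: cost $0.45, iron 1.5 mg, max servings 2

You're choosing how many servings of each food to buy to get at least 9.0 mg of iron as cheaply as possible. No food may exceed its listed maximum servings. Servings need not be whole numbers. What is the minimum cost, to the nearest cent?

$1.80

Cost per mg of iron: oats $0.1500, whole-barley bread $0.3000, chickpeas $0.3333, tempeh $0.9706.
Take 2 servings of oats: +6.0 mg iron for $0.90 (total $0.90, still need 3.0 mg).
Take 2 servings of whole-barley bread: +3.0 mg iron for $0.90 (total $1.80, still need 0.0 mg).
Greedy by cheapest-per-mg is optimal for a single linear constraint, so the minimum cost is $1.80.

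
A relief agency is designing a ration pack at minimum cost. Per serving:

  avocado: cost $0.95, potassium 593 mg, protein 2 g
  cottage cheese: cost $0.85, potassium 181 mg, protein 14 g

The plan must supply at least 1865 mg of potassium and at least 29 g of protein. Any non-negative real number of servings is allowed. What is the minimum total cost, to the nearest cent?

Compare the cost at each extreme point of the feasible region.
avocado only: max(1865/593, 29/2) = 14.5 servings → $13.78.
cottage cheese only: max(1865/181, 29/14) = 10.3 servings → $8.76.
avocado + cottage cheese with both tight: 2.627 servings and 1.696 servings → $3.94.
The minimum over all feasible corners is $3.94.

$3.94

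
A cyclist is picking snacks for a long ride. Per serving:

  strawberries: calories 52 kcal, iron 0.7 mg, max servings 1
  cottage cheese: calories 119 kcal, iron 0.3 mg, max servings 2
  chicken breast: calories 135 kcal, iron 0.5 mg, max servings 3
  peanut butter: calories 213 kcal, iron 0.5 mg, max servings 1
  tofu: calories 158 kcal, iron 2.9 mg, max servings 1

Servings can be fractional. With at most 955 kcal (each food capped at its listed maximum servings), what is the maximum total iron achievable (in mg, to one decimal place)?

5.9 mg

Iron per kcal: tofu 0.01835, strawberries 0.01346, chicken breast 0.003704, cottage cheese 0.002521, peanut butter 0.002347.
Take 1 serving of tofu: uses 158 kcal, +2.9 mg iron (running total 2.9 mg).
Take 1 serving of strawberries: uses 52 kcal, +0.7 mg iron (running total 3.6 mg).
Take 3 servings of chicken breast: uses 405 kcal, +1.5 mg iron (running total 5.1 mg).
Take 2 servings of cottage cheese: uses 238 kcal, +0.6 mg iron (running total 5.7 mg).
Take 0.4789 servings of peanut butter: uses 102 kcal, +0.2 mg iron (running total 5.9 mg).
Greedy by best ratio exhausts the calories allowance optimally: 5.9 mg.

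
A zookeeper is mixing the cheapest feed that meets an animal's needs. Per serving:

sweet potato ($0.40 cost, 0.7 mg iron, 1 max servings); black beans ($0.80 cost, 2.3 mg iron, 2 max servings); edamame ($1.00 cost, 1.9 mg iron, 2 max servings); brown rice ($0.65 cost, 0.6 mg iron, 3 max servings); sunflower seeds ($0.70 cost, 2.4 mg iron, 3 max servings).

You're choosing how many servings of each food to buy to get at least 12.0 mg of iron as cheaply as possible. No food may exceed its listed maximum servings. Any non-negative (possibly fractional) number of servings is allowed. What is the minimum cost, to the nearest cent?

$3.81

Cost per mg of iron: sunflower seeds $0.2917, black beans $0.3478, edamame $0.5263, sweet potato $0.5714, brown rice $1.0833.
Take 3 servings of sunflower seeds: +7.2 mg iron for $2.10 (total $2.10, still need 4.8 mg).
Take 2 servings of black beans: +4.6 mg iron for $1.60 (total $3.70, still need 0.2 mg).
Take 0.1053 servings of edamame: +0.2 mg iron for $0.11 (total $3.81, still need 0.0 mg).
Filling from the cheapest source first is optimal under one linear minimum: $3.81.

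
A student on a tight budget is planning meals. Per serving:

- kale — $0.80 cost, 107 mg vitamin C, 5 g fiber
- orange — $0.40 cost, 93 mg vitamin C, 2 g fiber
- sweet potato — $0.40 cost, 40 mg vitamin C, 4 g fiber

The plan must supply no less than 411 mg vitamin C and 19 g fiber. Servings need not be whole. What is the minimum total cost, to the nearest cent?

$2.51

This is a tiny linear program; its minimum lies at a vertex of the feasible set. List the vertices and price them.
kale only: max(411/107, 19/5) = 3.841 servings → $3.07.
orange only: max(411/93, 19/2) = 9.5 servings → $3.80.
sweet potato only: max(411/40, 19/4) = 10.28 servings → $4.11.
kale + orange with both tight: 3.765 servings and 0.08765 servings → $3.05.
kale + sweet potato: the both-tight solution has a negative serving — not a feasible corner.
orange + sweet potato with both tight: 3.027 servings and 3.236 servings → $2.51.
The minimum over all feasible corners is $2.51.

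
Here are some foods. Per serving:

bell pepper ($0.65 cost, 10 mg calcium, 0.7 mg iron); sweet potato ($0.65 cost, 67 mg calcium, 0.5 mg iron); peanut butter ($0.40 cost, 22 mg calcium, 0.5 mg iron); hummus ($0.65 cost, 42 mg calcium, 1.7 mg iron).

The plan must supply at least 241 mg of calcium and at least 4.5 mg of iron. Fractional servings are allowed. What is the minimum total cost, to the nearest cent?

$2.81

Compare the cost at each extreme point of the feasible region.
bell pepper only: max(241/10, 4.5/0.7) = 24.1 servings → $15.66.
sweet potato only: max(241/67, 4.5/0.5) = 9 servings → $5.85.
peanut butter only: max(241/22, 4.5/0.5) = 10.95 servings → $4.38.
hummus only: max(241/42, 4.5/1.7) = 5.738 servings → $3.73.
bell pepper + sweet potato with both tight: 4.32 servings and 2.952 servings → $4.73.
bell pepper + peanut butter: intersection lies outside the first quadrant.
bell pepper + hummus: the both-tight solution has a negative serving — not a feasible corner.
sweet potato + peanut butter with both tight: 0.9556 servings and 8.044 servings → $3.84.
sweet potato + hummus with both tight: 2.376 servings and 1.948 servings → $2.81.
peanut butter + hummus with both targets exact would need a negative amount; discard.
The minimum over all feasible corners is $2.81.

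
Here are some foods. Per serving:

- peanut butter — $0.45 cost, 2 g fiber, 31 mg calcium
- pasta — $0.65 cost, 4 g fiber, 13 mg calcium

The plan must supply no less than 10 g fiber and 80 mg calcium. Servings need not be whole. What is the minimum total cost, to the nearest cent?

$1.87

The cheapest plan sits at a corner of the feasible region — with two constraints it uses at most two foods.
peanut butter only: max(10/2, 80/31) = 5 servings → $2.25.
pasta only: max(10/4, 80/13) = 6.154 servings → $4.00.
peanut butter + pasta with both tight: 1.939 servings and 1.531 servings → $1.87.
So the least-cost plan costs $1.87.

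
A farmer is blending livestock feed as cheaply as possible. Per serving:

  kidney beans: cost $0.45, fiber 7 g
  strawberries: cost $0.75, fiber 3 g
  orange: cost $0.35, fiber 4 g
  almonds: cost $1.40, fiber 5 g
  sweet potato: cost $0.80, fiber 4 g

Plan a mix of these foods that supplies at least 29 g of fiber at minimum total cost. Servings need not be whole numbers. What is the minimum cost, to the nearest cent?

$1.86

Cost per g of fiber: kidney beans $0.0643, orange $0.0875, sweet potato $0.2000, strawberries $0.2500, almonds $0.2800.
With no serving limits, use only kidney beans: 29 g / 7 g = 4.143 servings × $0.45 = $1.86.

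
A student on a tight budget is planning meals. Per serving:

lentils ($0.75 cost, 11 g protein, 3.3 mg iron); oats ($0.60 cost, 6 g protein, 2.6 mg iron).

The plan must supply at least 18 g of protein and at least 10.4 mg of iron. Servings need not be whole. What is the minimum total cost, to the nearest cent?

$2.36

Compare the cost at each extreme point of the feasible region.
lentils only: max(18/11, 10.4/3.3) = 3.152 servings → $2.36.
oats only: max(18/6, 10.4/2.6) = 4 servings → $2.40.
lentils + oats: intersection lies outside the first quadrant.
So the least-cost plan costs $2.36.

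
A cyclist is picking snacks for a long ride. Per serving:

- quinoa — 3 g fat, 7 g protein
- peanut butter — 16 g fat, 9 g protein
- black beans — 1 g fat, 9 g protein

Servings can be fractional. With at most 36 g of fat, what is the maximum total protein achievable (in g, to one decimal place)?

Protein per g fat: black beans 9, quinoa 2.333, peanut butter 0.5625.
With no serving limits, spend the whole fat allowance on black beans: 36 g / 1 g × 9 g = 324.0 g.

324.0 g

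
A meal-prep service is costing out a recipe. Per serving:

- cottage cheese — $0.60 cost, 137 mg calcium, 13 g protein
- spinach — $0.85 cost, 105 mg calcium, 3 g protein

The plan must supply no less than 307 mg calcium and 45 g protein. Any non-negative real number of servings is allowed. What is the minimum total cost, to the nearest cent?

$2.08

An LP optimum is at a vertex; with two nutrient constraints at most two foods are used. Check each candidate.
cottage cheese only: max(307/137, 45/13) = 3.462 servings → $2.08.
spinach only: max(307/105, 45/3) = 15 servings → $12.75.
cottage cheese + spinach with both targets exact would need a negative amount; discard.
The minimum over all feasible corners is $2.08.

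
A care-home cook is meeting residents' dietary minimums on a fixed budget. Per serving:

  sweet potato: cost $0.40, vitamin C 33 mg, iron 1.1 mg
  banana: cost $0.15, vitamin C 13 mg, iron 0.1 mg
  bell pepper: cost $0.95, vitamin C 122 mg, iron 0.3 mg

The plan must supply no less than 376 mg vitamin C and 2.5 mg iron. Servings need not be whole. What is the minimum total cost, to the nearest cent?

$3.15

Minimising a linear cost over {vitamin C ≥ 376, iron ≥ 2.5, servings ≥ 0} — the optimum is at a vertex, using one or two foods.
sweet potato only: max(376/33, 2.5/1.1) = 11.39 servings → $4.56.
banana only: max(376/13, 2.5/0.1) = 28.92 servings → $4.34.
bell pepper only: max(376/122, 2.5/0.3) = 8.333 servings → $7.92.
sweet potato + banana: intersection lies outside the first quadrant.
sweet potato + bell pepper with both tight: 1.546 servings and 2.664 servings → $3.15.
banana + bell pepper with both tight: 23.16 servings and 0.6145 servings → $4.06.
Cheapest feasible corner: $3.15.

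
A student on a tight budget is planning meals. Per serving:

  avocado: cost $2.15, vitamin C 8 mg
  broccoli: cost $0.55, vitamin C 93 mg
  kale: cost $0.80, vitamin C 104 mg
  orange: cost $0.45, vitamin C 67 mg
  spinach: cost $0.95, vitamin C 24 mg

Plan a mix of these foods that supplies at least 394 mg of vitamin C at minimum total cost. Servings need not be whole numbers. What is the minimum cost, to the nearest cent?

$2.33

Cost per mg of vitamin C: broccoli $0.0059, orange $0.0067, kale $0.0077, spinach $0.0396, avocado $0.2687.
With no serving limits, use only broccoli: 394 mg / 93 mg = 4.237 servings × $0.55 = $2.33.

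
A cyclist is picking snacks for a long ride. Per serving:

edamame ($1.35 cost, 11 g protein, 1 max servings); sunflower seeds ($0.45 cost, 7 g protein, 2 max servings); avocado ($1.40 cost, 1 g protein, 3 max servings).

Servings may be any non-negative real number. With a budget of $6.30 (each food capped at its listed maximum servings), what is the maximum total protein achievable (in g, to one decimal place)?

Protein per dollar: sunflower seeds 15.56, edamame 8.148, avocado 0.7143.
Take 2 servings of sunflower seeds: spends $0.90, +14.0 g protein (running total 14.0 g).
Take 1 serving of edamame: spends $1.35, +11.0 g protein (running total 25.0 g).
Take 2.893 servings of avocado: spends $4.05, +2.9 g protein (running total 27.9 g).
Filling greedily by protein-per-dollar is optimal for one linear limit, giving 27.9 g.

27.9 g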